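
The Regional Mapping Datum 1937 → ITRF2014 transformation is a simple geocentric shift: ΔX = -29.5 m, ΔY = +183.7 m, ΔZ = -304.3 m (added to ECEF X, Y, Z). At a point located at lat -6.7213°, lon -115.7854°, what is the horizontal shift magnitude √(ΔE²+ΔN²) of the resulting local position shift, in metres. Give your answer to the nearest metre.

337 m

The local east axis at (φ, λ) is (−sin λ, cos λ, 0), so ΔE = −sin(-115.7854°)·(-29.5) + cos(-115.7854°)·183.7 = -106.47 m.
The local north axis is (−sin φ cos λ, −sin φ sin λ, cos φ), giving ΔN = 1.502 − 19.359 − 302.209 = -320.07 m.
Horizontal magnitude = √(ΔE² + ΔN²) = √((-106.47)² + (-320.07)²) = 337.31 m.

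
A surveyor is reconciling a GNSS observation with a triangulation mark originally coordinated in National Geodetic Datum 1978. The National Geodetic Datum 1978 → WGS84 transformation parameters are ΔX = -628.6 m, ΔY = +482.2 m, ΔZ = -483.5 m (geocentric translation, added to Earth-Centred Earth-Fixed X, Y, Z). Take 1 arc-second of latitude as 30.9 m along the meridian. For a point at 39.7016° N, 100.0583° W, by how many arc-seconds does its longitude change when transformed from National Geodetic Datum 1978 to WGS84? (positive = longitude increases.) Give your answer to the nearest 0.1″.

Δλ = -29.6″

sin φ = 0.638789, cos φ = 0.769382, sin λ = -0.984631, cos λ = -0.174650.
East component: ΔE = −sin λ·ΔX + cos λ·ΔY = −(-0.984631)(-628.6) + (-0.174650)(482.2) = -703.16 m.
1° of latitude spans 3600 × 30.90 = 111240 m; at latitude φ, 1° of longitude spans that × cos φ = 85586.0 m, so Δλ = -703.16 / 85586.0 × 3600 = -29.577″.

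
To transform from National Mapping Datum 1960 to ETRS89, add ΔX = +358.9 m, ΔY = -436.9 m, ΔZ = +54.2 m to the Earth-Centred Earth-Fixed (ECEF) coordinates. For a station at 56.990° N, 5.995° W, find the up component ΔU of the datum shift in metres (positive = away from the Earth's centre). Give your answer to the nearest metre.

At φ = 56.990°, λ = -5.995°: sin φ = 0.838575, cos φ = 0.544785, sin λ = -0.104442, cos λ = 0.994531.
ΔU = cos φ cos λ·ΔX + cos φ sin λ·ΔY + sin φ·ΔZ = (0.544785)(0.994531)(358.9) + (0.544785)(-0.104442)(-436.9) + (0.838575)(54.2) = 264.76 m.

ΔU = 265 m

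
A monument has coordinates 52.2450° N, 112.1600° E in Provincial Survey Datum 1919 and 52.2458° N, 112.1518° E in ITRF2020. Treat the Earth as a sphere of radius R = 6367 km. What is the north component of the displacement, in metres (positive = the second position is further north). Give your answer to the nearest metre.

ΔN = 89 m

Δφ = 52.2458° − 52.2450° = +0.0008°; Δλ = 112.1518° − 112.1600° = -0.0082°.
1° along a meridian = πR/180 = 111125 m.
ΔN = Δφ × 111125 = 88.9 m; ΔE = Δλ × 111125 × cos(52.2450°) = -0.0082 × 111125 × 0.612286 = -557.9 m.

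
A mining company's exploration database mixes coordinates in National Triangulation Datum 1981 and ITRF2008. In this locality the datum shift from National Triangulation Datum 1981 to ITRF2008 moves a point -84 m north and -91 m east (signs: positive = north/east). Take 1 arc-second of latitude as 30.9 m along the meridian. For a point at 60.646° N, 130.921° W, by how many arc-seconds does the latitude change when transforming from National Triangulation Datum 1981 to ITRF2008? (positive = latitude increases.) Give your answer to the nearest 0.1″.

Δφ = -2.7″

1″ of latitude = 30.90 m, so Δφ = -84.0 / 30.90 = -2.718″.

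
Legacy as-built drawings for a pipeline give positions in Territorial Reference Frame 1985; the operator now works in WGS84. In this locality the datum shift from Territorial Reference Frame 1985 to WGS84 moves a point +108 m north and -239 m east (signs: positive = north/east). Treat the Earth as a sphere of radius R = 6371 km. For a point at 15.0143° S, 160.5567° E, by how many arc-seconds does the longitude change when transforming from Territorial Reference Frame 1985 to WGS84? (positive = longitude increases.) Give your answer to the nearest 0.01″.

Δλ = -8.01″

At latitude -15.0143°, cos φ = 0.965861.
One radian of longitude at latitude φ spans R cos φ, so Δλ = ΔE / (R cos φ) = -239.0 / (6371000 × 0.965861) = -3.8840e-05 rad = -8.011″.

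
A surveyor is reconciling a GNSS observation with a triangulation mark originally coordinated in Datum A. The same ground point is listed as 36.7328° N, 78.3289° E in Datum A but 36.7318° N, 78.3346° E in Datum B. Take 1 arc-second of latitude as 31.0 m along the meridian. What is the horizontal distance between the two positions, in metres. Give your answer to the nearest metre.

Δφ = 36.7318° − 36.7328° = -0.0010°; Δλ = 78.3346° − 78.3289° = +0.0057°.
1° of latitude = 3600 × 31.00 = 111600 m.
ΔN = Δφ × 111600 = -111.6 m; ΔE = Δλ × 111600 × cos(36.7328°) = +0.0057 × 111600 × 0.801433 = 509.8 m.
Distance = √(ΔE² + ΔN²) = √(509.8² + (-111.6)²) = 521.9 m.

522 m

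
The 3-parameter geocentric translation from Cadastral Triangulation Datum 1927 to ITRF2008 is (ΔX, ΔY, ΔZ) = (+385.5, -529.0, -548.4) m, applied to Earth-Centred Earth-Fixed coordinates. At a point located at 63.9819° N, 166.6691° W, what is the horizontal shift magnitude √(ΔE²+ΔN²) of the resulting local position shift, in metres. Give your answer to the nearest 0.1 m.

603.8 m

The local east axis at (φ, λ) is (−sin λ, cos λ, 0), so ΔE = −sin(-166.6691°)·385.5 + cos(-166.6691°)·(-529.0) = 603.63 m.
The local north axis is (−sin φ cos λ, −sin φ sin λ, cos φ), giving ΔN = 337.097 − 109.613 − 240.558 = -13.07 m.
Horizontal magnitude = √(ΔE² + ΔN²) = √(603.63² + (-13.07)²) = 603.77 m.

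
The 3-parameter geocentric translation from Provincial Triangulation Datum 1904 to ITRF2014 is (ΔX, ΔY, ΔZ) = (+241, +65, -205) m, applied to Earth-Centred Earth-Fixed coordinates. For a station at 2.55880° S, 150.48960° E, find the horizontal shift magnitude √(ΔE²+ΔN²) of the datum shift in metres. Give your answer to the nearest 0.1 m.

275.6 m

The local east axis at (φ, λ) is (−sin λ, cos λ, 0), so ΔE = −sin(150.48960°)·241 + cos(150.48960°)·65 = -175.28 m.
The local north axis is (−sin φ cos λ, −sin φ sin λ, cos φ), giving ΔN = -9.364 + 1.429 − 204.796 = -212.73 m.
Horizontal magnitude = √(ΔE² + ΔN²) = √((-175.28)² + (-212.73)²) = 275.64 m.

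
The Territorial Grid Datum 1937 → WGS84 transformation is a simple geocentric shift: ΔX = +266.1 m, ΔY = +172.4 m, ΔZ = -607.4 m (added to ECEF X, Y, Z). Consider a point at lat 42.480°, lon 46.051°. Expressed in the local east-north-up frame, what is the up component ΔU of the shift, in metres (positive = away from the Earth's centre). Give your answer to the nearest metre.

ΔU = -182 m

At φ = 42.480°, λ = 46.051°: sin φ = 0.675333, cos φ = 0.737513, sin λ = 0.719958, cos λ = 0.694018.
ΔU = cos φ cos λ·ΔX + cos φ sin λ·ΔY + sin φ·ΔZ = (0.737513)(0.694018)(266.1) + (0.737513)(0.719958)(172.4) + (0.675333)(-607.4) = -182.45 m.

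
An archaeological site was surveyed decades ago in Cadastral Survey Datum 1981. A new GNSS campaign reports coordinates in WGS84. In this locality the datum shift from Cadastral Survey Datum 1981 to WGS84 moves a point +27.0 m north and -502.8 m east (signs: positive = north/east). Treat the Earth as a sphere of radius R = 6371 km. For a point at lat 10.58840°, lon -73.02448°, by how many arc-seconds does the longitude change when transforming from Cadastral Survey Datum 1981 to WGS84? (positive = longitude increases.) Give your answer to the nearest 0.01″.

At latitude 10.58840°, cos φ = 0.982973.
One radian of longitude at latitude φ spans R cos φ, so Δλ = ΔE / (R cos φ) = -502.8 / (6371000 × 0.982973) = -8.0287e-05 rad = -16.560″.

Δλ = -16.56″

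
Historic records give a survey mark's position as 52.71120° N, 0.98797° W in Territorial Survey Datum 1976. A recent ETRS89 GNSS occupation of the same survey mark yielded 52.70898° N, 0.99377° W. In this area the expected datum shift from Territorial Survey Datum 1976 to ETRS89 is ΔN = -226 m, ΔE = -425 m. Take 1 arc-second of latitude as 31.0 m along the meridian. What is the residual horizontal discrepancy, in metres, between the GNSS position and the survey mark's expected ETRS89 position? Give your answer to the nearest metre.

39 m

Observed coordinate differences: Δφ = -0.00222°, Δλ = -0.00580°.
Converting to metres (1° lat = 111600 m, cos φ = 0.605833): observed ΔN = -247.8 m, observed ΔE = -392.1 m.
Subtracting the expected shift leaves a residual of -247.8 − (-226) = -21.8 m north and -392.1 − (-425) = 32.9 m east.
Residual distance = √((-21.8)² + 32.9²) = 39.4 m.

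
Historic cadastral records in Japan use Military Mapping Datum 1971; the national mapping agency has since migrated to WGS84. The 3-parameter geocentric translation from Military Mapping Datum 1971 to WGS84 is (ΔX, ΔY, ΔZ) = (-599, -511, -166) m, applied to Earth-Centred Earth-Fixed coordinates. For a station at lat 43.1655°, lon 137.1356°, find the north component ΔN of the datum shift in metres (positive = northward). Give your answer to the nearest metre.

At φ = 43.1655°, λ = 137.1356°: sin φ = 0.684108, cos φ = 0.729381, sin λ = 0.680266, cos λ = -0.732966.
ΔN = −sin φ cos λ·ΔX − sin φ sin λ·ΔY + cos φ·ΔZ = −(0.684108)(-0.732966)(-599) − (0.684108)(0.680266)(-511) + (0.729381)(-166) = -183.63 m.

ΔN = -184 m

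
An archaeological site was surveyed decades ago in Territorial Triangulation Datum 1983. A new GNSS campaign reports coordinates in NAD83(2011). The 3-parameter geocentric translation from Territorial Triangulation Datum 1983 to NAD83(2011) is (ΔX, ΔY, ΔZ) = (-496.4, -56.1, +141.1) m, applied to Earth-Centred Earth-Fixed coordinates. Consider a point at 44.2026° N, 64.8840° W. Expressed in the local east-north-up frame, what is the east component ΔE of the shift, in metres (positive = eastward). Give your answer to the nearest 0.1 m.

The local east axis at (φ, λ) is (−sin λ, cos λ, 0), so ΔE = −sin(-64.8840°)·(-496.4) + cos(-64.8840°)·(-56.1) = -473.28 m.

ΔE = -473.3 m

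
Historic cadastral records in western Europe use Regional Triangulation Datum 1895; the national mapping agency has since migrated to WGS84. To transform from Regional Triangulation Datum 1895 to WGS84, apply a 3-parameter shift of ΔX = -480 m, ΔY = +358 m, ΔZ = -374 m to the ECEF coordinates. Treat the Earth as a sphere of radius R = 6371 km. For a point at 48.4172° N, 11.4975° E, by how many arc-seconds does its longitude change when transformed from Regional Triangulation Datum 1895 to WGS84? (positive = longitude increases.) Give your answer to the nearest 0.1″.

Δλ = 21.8″

sin φ = 0.747997, cos φ = 0.663702, sin λ = 0.199325, cos λ = 0.979933.
East component: ΔE = −sin λ·ΔX + cos λ·ΔY = −(0.199325)(-480) + (0.979933)(358) = 446.49 m.
1° of latitude spans πR/180 = 111195 m; at latitude φ, 1° of longitude spans that × cos φ = 73800.3 m, so Δλ = 446.49 / 73800.3 × 3600 = 21.780″.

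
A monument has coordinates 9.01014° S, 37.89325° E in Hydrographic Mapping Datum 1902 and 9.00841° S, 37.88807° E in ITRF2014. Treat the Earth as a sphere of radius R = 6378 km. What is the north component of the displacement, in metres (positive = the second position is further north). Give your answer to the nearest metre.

Δφ = -9.00841° − -9.01014° = +0.00173°; Δλ = 37.88807° − 37.89325° = -0.00518°.
1° along a meridian = πR/180 = 111317 m.
ΔN = Δφ × 111317 = 192.6 m; ΔE = Δλ × 111317 × cos(-9.01014°) = -0.00518 × 111317 × 0.987661 = -569.5 m.

ΔN = 193 m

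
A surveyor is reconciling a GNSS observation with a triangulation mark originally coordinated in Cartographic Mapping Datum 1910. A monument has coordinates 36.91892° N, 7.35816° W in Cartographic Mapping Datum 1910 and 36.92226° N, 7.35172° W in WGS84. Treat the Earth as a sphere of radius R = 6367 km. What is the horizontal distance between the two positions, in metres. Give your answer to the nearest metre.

682 m

Δφ = 36.92226° − 36.91892° = +0.00334°; Δλ = -7.35172° − -7.35816° = +0.00644°.
1° along a meridian = πR/180 = 111125 m.
ΔN = Δφ × 111125 = 371.2 m; ΔE = Δλ × 111125 × cos(36.91892°) = +0.00644 × 111125 × 0.799486 = 572.1 m.
Distance = √(ΔE² + ΔN²) = √(572.1² + 371.2²) = 682.0 m.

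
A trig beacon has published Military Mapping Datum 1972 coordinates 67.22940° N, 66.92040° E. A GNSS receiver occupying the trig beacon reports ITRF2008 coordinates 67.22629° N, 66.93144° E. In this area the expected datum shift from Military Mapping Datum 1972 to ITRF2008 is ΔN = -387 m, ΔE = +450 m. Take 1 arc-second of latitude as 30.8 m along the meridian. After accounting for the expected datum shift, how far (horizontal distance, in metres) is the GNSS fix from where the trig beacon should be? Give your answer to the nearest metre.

48 m

Observed coordinate differences: Δφ = -0.00311°, Δλ = +0.01104°.
Converting to metres (1° lat = 110880 m, cos φ = 0.387043): observed ΔN = -344.8 m, observed ΔE = 473.8 m.
Subtracting the expected shift leaves a residual of -344.8 − (-387) = 42.2 m north and 473.8 − (450) = 23.8 m east.
Residual distance = √(42.2² + 23.8²) = 48.4 m.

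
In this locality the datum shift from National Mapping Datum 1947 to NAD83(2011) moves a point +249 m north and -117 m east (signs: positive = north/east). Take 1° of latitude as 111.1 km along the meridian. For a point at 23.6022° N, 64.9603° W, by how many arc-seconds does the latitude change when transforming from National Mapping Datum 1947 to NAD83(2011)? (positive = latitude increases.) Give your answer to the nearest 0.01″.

Δφ = 8.07″

1° of latitude = 111.1 km, so Δφ = 249.0 / 111100 = 0.0022412° = 8.068″.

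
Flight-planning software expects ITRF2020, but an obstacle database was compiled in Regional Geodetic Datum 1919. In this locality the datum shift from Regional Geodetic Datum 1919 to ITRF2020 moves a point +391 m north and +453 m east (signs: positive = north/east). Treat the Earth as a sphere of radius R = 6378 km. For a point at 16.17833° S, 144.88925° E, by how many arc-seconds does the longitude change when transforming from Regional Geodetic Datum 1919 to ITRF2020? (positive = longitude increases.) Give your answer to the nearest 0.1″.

Δλ = 15.3″

At latitude -16.17833°, cos φ = 0.960399.
One radian of longitude at latitude φ spans R cos φ, so Δλ = ΔE / (R cos φ) = 453.0 / (6378000 × 0.960399) = 7.3954e-05 rad = 15.254″.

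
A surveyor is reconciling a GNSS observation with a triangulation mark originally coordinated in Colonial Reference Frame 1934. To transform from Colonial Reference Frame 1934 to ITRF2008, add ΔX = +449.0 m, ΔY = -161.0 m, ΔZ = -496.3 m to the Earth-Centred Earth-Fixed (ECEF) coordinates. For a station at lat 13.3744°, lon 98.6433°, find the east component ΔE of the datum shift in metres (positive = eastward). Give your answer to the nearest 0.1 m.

ΔE = -419.7 m

At φ = 13.3744°, λ = 98.6433°: sin φ = 0.231313, cos φ = 0.972879, sin λ = 0.988643, cos λ = -0.150283.
ΔE = −sin λ·ΔX + cos λ·ΔY = −(0.988643)·(449.0) + (-0.150283)·(-161.0) = -419.71 m.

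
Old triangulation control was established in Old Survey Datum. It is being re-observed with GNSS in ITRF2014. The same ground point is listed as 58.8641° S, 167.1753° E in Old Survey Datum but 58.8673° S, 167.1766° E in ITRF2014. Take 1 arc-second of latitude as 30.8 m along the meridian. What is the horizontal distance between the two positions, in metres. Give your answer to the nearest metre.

363 m

Δφ = -58.8673° − -58.8641° = -0.0032°; Δλ = 167.1766° − 167.1753° = +0.0013°.
1° of latitude = 3600 × 30.80 = 110880 m.
ΔN = Δφ × 110880 = -354.8 m; ΔE = Δλ × 110880 × cos(-58.8641°) = +0.0013 × 110880 × 0.517070 = 74.5 m.
Distance = √(ΔE² + ΔN²) = √(74.5² + (-354.8)²) = 362.6 m.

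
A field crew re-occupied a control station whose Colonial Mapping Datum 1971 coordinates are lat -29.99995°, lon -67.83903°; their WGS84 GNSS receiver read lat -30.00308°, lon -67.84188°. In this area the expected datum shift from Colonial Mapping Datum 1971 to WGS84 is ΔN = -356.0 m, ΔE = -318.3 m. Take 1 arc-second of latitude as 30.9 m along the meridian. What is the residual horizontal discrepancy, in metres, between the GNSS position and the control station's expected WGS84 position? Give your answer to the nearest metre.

44 m

Observed coordinate differences: Δφ = -0.00313°, Δλ = -0.00285°.
Converting to metres (1° lat = 111240 m, cos φ = 0.866026): observed ΔN = -348.2 m, observed ΔE = -274.6 m.
Subtracting the expected shift leaves a residual of -348.2 − (-356.0) = 7.8 m north and -274.6 − (-318.3) = 43.7 m east.
Residual distance = √(7.8² + 43.7²) = 44.4 m.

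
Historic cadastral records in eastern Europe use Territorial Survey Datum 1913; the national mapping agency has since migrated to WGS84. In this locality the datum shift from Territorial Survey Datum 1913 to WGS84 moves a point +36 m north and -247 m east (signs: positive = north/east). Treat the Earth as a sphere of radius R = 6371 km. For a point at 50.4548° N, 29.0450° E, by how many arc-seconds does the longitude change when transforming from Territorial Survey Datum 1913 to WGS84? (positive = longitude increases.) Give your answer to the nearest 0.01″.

Δλ = -12.56″

At latitude 50.4548°, cos φ = 0.636687.
One radian of longitude at latitude φ spans R cos φ, so Δλ = ΔE / (R cos φ) = -247.0 / (6371000 × 0.636687) = -6.0892e-05 rad = -12.560″.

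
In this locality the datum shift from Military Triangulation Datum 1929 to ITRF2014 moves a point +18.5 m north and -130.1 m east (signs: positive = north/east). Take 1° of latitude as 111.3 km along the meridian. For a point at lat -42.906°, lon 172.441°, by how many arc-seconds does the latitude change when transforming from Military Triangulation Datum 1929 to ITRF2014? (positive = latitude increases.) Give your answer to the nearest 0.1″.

1° of latitude = 111.3 km, so Δφ = 18.5 / 111300 = 0.0001662° = 0.598″.

Δφ = 0.6″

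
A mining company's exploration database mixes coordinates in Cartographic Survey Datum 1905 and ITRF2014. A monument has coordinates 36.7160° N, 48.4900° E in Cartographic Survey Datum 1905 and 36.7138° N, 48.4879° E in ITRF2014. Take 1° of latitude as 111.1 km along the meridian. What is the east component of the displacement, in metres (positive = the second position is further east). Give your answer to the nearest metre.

Δφ = 36.7138° − 36.7160° = -0.0022°; Δλ = 48.4879° − 48.4900° = -0.0021°.
ΔN = Δφ × 111100 = -244.4 m; ΔE = Δλ × 111100 × cos(36.7160°) = -0.0021 × 111100 × 0.801609 = -187.0 m.

ΔE = -187 m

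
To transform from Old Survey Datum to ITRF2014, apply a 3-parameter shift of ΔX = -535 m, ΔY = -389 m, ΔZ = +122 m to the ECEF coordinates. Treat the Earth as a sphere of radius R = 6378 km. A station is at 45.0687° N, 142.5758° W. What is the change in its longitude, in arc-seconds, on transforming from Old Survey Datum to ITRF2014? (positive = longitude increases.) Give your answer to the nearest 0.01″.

Δλ = -0.74″

sin φ = 0.707954, cos φ = 0.706258, sin λ = -0.607711, cos λ = -0.794158.
East component: ΔE = −sin λ·ΔX + cos λ·ΔY = −(-0.607711)(-535) + (-0.794158)(-389) = -16.20 m.
1° of latitude spans πR/180 = 111317 m; at latitude φ, 1° of longitude spans that × cos φ = 78618.6 m, so Δλ = -16.20 / 78618.6 × 3600 = -0.742″.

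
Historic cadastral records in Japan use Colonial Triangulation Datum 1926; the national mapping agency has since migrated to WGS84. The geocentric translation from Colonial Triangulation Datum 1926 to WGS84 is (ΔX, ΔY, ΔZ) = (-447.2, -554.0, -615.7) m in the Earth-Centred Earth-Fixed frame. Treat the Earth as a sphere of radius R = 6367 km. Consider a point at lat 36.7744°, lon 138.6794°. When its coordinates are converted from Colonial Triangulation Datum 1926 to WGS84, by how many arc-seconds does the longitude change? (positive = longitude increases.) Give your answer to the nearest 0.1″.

Δλ = 28.8″

sin φ = 0.598666, cos φ = 0.800999, sin λ = 0.660272, cos λ = -0.751027.
East component: ΔE = −sin λ·ΔX + cos λ·ΔY = −(0.660272)(-447.2) + (-0.751027)(-554.0) = 711.34 m.
1° of latitude spans πR/180 = 111125 m; at latitude φ, 1° of longitude spans that × cos φ = 89011.1 m, so Δλ = 711.34 / 89011.1 × 3600 = 28.770″.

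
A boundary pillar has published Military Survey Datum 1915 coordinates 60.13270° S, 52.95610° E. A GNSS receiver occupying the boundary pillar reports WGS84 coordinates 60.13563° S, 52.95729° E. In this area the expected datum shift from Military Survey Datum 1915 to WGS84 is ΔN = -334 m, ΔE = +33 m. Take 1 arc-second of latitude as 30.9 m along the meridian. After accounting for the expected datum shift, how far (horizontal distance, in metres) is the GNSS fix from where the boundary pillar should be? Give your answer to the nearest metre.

Observed coordinate differences: Δφ = -0.00293°, Δλ = +0.00119°.
Converting to metres (1° lat = 111240 m, cos φ = 0.497993): observed ΔN = -325.9 m, observed ΔE = 65.9 m.
Subtracting the expected shift leaves a residual of -325.9 − (-334) = 8.1 m north and 65.9 − (33) = 32.9 m east.
Residual distance = √(8.1² + 32.9²) = 33.9 m.

34 m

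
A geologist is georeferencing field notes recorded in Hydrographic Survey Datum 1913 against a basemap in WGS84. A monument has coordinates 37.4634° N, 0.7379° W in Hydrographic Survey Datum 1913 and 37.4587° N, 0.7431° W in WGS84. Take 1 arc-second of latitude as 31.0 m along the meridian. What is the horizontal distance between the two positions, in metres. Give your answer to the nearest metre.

Δφ = 37.4587° − 37.4634° = -0.0047°; Δλ = -0.7431° − -0.7379° = -0.0052°.
1° of latitude = 3600 × 31.00 = 111600 m.
ΔN = Δφ × 111600 = -524.5 m; ΔE = Δλ × 111600 × cos(37.4634°) = -0.0052 × 111600 × 0.793742 = -460.6 m.
Distance = √(ΔE² + ΔN²) = √((-460.6)² + (-524.5)²) = 698.1 m.

698 m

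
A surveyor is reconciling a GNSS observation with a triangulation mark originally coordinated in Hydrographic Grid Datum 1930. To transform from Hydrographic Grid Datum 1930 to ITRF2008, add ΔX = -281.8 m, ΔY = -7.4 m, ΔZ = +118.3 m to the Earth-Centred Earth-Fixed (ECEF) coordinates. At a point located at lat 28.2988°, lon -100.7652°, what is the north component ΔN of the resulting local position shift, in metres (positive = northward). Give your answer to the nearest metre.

At φ = 28.2988°, λ = -100.7652°: sin φ = 0.474070, cos φ = 0.880487, sin λ = -0.982401, cos λ = -0.186785.
ΔN = −sin φ cos λ·ΔX − sin φ sin λ·ΔY + cos φ·ΔZ = −(0.474070)(-0.186785)(-281.8) − (0.474070)(-0.982401)(-7.4) + (0.880487)(118.3) = 75.76 m.

ΔN = 76 m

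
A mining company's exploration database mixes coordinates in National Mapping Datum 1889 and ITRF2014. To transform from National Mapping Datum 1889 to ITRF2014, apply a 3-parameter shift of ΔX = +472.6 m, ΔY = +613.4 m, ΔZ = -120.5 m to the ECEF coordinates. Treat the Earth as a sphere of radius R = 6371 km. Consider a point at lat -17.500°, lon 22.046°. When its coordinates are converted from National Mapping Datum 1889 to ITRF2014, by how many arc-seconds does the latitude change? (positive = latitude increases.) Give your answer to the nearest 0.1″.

sin φ = -0.300706, cos φ = 0.953717, sin λ = 0.375351, cos λ = 0.926883.
North component: ΔN = −sin φ cos λ·ΔX − sin φ sin λ·ΔY + cos φ·ΔZ = −(-0.300706)(0.926883)(472.6) − (-0.300706)(0.375351)(613.4) + (0.953717)(-120.5) = 86.03 m.
1° of latitude spans πR/180 = 111195 m, so Δφ = 86.03 / 111195 × 3600 = 2.785″.

Δφ = 2.8″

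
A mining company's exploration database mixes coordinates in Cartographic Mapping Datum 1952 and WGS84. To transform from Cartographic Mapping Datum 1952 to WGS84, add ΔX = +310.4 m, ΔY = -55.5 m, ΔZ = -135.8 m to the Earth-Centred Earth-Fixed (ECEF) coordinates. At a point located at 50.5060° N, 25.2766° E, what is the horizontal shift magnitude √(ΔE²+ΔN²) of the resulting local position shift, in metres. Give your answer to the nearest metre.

The local east axis at (φ, λ) is (−sin λ, cos λ, 0), so ΔE = −sin(25.2766°)·310.4 + cos(25.2766°)·(-55.5) = -182.72 m.
The local north axis is (−sin φ cos λ, −sin φ sin λ, cos φ), giving ΔN = -216.599 + 18.287 − 86.368 = -284.68 m.
Horizontal magnitude = √(ΔE² + ΔN²) = √((-182.72)² + (-284.68)²) = 338.28 m.

338 m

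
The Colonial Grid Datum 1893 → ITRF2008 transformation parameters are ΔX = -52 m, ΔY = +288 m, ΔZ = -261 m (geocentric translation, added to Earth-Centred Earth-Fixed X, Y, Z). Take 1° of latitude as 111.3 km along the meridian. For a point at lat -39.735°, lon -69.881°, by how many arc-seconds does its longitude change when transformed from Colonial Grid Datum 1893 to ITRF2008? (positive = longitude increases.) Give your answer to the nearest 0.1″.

sin φ = -0.639238, cos φ = 0.769009, sin λ = -0.938980, cos λ = 0.343971.
East component: ΔE = −sin λ·ΔX + cos λ·ΔY = −(-0.938980)(-52) + (0.343971)(288) = 50.24 m.
1° of latitude spans 111300 m; at latitude φ, 1° of longitude spans that × cos φ = 85590.7 m, so Δλ = 50.24 / 85590.7 × 3600 = 2.113″.

Δλ = 2.1″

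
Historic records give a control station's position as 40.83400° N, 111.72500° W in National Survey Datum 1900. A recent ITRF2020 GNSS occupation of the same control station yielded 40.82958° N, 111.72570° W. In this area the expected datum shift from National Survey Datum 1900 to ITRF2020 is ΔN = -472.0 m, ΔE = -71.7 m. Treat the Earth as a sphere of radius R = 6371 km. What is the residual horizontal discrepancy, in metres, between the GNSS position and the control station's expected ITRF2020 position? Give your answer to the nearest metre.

23 m

Observed coordinate differences: Δφ = -0.00442°, Δλ = -0.00070°.
Converting to metres (1° lat = 111195 m, cos φ = 0.756607): observed ΔN = -491.5 m, observed ΔE = -58.9 m.
Subtracting the expected shift leaves a residual of -491.5 − (-472.0) = -19.5 m north and -58.9 − (-71.7) = 12.8 m east.
Residual distance = √((-19.5)² + 12.8²) = 23.3 m.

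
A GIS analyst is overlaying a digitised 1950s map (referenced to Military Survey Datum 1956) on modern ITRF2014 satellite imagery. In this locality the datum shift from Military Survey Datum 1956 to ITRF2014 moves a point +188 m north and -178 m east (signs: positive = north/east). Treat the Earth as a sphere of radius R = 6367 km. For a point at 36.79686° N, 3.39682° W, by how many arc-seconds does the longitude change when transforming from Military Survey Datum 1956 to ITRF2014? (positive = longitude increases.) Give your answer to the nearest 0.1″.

At latitude 36.79686°, cos φ = 0.800764.
One radian of longitude at latitude φ spans R cos φ, so Δλ = ΔE / (R cos φ) = -178.0 / (6367000 × 0.800764) = -3.4912e-05 rad = -7.201″.

Δλ = -7.2″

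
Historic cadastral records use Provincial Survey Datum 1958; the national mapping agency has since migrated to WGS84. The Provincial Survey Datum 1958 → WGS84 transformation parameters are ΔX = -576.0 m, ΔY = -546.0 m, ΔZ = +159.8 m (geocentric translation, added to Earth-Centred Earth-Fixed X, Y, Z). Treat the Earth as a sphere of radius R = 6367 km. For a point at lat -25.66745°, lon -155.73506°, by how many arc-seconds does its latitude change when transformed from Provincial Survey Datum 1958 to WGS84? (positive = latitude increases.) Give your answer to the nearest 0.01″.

Δφ = 15.18″

sin φ = -0.433147, cos φ = 0.901323, sin λ = -0.410957, cos λ = -0.911655.
North component: ΔN = −sin φ cos λ·ΔX − sin φ sin λ·ΔY + cos φ·ΔZ = −(-0.433147)(-0.911655)(-576.0) − (-0.433147)(-0.410957)(-546.0) + (0.901323)(159.8) = 468.67 m.
1° of latitude spans πR/180 = 111125 m, so Δφ = 468.67 / 111125 × 3600 = 15.183″.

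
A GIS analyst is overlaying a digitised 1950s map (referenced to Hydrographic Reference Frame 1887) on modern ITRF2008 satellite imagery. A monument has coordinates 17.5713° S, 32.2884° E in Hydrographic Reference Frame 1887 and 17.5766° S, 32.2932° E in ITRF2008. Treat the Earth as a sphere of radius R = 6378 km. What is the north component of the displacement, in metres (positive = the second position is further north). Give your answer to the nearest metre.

Δφ = -17.5766° − -17.5713° = -0.0053°; Δλ = 32.2932° − 32.2884° = +0.0048°.
1° along a meridian = πR/180 = 111317 m.
ΔN = Δφ × 111317 = -590.0 m; ΔE = Δλ × 111317 × cos(-17.5713°) = +0.0048 × 111317 × 0.953342 = 509.4 m.

ΔN = -590 m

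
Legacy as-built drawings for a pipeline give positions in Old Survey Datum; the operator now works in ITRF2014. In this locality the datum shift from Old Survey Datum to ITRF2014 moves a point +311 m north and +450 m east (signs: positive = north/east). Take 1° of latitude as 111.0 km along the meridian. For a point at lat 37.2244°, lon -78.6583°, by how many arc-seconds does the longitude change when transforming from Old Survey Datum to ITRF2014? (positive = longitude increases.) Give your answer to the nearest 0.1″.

At latitude 37.2244°, cos φ = 0.796272.
1° of longitude at this latitude = 111.0 × cos φ = 88.39 km, so Δλ = 450.0 / 88386.2 = 0.0050913° = 18.329″.

Δλ = 18.3″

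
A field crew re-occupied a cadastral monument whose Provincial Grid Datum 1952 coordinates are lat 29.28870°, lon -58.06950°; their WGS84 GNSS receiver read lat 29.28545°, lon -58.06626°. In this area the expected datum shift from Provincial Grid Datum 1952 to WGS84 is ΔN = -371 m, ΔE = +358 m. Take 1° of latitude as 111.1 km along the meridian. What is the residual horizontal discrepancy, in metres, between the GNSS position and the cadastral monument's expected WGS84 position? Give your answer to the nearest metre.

Observed coordinate differences: Δφ = -0.00325°, Δλ = +0.00324°.
Converting to metres (1° lat = 111100 m, cos φ = 0.872166): observed ΔN = -361.1 m, observed ΔE = 313.9 m.
Subtracting the expected shift leaves a residual of -361.1 − (-371) = 9.9 m north and 313.9 − (358) = -44.1 m east.
Residual distance = √(9.9² + (-44.1)²) = 45.2 m.

45 m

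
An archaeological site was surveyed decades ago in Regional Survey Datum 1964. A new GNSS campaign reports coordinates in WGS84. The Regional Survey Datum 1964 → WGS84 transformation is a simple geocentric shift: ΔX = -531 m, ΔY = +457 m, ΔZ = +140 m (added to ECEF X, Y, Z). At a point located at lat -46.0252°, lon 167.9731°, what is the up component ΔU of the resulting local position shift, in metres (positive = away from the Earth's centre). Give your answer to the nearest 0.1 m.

At φ = -46.0252°, λ = 167.9731°: sin φ = -0.719645, cos φ = 0.694342, sin λ = 0.208371, cos λ = -0.978050.
ΔU = cos φ cos λ·ΔX + cos φ sin λ·ΔY + sin φ·ΔZ = (0.694342)(-0.978050)(-531) + (0.694342)(0.208371)(457) + (-0.719645)(140) = 325.97 m.

ΔU = 326.0 m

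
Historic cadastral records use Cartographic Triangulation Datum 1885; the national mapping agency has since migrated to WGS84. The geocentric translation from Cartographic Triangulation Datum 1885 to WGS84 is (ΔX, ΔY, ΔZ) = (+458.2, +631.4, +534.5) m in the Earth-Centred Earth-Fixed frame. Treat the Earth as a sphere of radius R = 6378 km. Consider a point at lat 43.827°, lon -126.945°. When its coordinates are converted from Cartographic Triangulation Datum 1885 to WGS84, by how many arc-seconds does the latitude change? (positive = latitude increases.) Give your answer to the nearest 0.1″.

sin φ = 0.692483, cos φ = 0.721434, sin λ = -0.799213, cos λ = -0.601048.
North component: ΔN = −sin φ cos λ·ΔX − sin φ sin λ·ΔY + cos φ·ΔZ = −(0.692483)(-0.601048)(458.2) − (0.692483)(-0.799213)(631.4) + (0.721434)(534.5) = 925.76 m.
1° of latitude spans πR/180 = 111317 m, so Δφ = 925.76 / 111317 × 3600 = 29.939″.

Δφ = 29.9″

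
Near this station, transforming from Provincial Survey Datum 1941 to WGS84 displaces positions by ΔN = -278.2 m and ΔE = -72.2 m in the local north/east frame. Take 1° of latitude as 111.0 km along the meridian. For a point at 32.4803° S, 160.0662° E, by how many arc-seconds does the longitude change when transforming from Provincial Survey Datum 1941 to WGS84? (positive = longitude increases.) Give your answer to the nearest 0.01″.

At latitude -32.4803°, cos φ = 0.843576.
1° of longitude at this latitude = 111.0 × cos φ = 93.64 km, so Δλ = -72.2 / 93637.0 = -0.0007711° = -2.776″.

Δλ = -2.78″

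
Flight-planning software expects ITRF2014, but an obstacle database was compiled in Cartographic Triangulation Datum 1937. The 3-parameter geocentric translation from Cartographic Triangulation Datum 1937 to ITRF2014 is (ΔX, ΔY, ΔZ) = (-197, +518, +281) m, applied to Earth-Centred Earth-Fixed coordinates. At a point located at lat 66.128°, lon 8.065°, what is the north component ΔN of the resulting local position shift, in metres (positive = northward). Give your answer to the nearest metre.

ΔN = 226 m

The local north axis is (−sin φ cos λ, −sin φ sin λ, cos φ), giving ΔN = 178.365 − 66.456 + 113.719 = 225.63 m.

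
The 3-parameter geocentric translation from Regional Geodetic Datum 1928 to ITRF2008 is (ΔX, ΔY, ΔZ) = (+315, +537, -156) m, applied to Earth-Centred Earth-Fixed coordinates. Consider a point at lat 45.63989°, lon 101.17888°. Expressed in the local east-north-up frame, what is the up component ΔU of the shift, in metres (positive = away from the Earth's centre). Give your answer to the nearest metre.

The local up (radial) axis is (cos φ cos λ, cos φ sin λ, sin φ), giving ΔU = -42.698 + 368.328 − 111.534 = 214.10 m.

ΔU = 214 m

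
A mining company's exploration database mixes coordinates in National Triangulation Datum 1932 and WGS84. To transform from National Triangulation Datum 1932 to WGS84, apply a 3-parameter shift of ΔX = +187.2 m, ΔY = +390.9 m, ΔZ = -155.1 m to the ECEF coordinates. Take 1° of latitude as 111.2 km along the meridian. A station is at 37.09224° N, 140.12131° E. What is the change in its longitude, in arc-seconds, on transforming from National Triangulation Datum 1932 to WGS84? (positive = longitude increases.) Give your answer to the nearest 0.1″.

sin φ = 0.603100, cos φ = 0.797666, sin λ = 0.641164, cos λ = -0.767404.
East component: ΔE = −sin λ·ΔX + cos λ·ΔY = −(0.641164)(187.2) + (-0.767404)(390.9) = -420.00 m.
1° of latitude spans 111200 m; at latitude φ, 1° of longitude spans that × cos φ = 88700.4 m, so Δλ = -420.00 / 88700.4 × 3600 = -17.046″.

Δλ = -17.0″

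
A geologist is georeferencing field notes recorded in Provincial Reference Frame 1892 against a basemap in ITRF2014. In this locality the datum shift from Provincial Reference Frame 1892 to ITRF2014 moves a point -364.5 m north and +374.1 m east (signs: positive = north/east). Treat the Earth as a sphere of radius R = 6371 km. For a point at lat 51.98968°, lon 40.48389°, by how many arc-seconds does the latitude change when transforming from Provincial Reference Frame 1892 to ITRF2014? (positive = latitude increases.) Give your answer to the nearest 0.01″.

Δφ = -11.80″

On a sphere of radius R, 1 rad of latitude = R, so Δφ = ΔN / R = -364.5 / 6371000 = -5.7212e-05 rad = -11.801″.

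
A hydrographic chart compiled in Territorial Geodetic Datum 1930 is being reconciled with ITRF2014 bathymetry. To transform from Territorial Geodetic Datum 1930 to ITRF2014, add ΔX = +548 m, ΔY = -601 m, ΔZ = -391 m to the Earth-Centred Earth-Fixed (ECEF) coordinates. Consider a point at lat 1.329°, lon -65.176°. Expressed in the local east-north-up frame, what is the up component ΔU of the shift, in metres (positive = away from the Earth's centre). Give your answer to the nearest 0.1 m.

The local up (radial) axis is (cos φ cos λ, cos φ sin λ, sin φ), giving ΔU = 230.006 + 545.322 − 9.069 = 766.26 m.

ΔU = 766.3 m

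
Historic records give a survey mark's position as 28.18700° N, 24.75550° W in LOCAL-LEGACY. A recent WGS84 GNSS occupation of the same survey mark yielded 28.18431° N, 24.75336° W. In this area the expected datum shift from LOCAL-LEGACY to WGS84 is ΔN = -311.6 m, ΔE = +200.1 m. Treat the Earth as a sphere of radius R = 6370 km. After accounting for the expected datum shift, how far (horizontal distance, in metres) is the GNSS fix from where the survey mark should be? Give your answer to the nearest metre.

Observed coordinate differences: Δφ = -0.00269°, Δλ = +0.00214°.
Converting to metres (1° lat = 111177 m, cos φ = 0.881411): observed ΔN = -299.1 m, observed ΔE = 209.7 m.
Subtracting the expected shift leaves a residual of -299.1 − (-311.6) = 12.5 m north and 209.7 − (200.1) = 9.6 m east.
Residual distance = √(12.5² + 9.6²) = 15.8 m.

16 m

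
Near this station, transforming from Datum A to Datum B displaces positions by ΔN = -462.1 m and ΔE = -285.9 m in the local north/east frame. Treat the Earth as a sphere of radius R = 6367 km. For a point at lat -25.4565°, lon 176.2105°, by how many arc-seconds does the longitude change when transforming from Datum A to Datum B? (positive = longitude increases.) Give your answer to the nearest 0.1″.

At latitude -25.4565°, cos φ = 0.902912.
One radian of longitude at latitude φ spans R cos φ, so Δλ = ΔE / (R cos φ) = -285.9 / (6367000 × 0.902912) = -4.9732e-05 rad = -10.258″.

Δλ = -10.3″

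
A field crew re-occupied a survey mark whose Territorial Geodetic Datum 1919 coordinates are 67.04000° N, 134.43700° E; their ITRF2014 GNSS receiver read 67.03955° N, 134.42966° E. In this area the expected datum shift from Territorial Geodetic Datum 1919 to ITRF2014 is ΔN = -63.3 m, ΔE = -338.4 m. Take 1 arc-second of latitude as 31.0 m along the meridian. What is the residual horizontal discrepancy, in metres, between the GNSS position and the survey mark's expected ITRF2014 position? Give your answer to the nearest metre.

23 m

Observed coordinate differences: Δφ = -0.00045°, Δλ = -0.00734°.
Converting to metres (1° lat = 111600 m, cos φ = 0.390088): observed ΔN = -50.2 m, observed ΔE = -319.5 m.
Subtracting the expected shift leaves a residual of -50.2 − (-63.3) = 13.1 m north and -319.5 − (-338.4) = 18.9 m east.
Residual distance = √(13.1² + 18.9²) = 23.0 m.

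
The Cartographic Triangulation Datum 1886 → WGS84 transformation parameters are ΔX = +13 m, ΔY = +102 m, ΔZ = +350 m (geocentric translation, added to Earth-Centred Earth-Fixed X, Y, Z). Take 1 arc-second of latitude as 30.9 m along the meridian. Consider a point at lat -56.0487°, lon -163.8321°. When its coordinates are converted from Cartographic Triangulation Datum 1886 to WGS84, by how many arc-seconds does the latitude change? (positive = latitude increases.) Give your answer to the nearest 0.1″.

sin φ = -0.829513, cos φ = 0.558488, sin λ = -0.278453, cos λ = -0.960450.
North component: ΔN = −sin φ cos λ·ΔX − sin φ sin λ·ΔY + cos φ·ΔZ = −(-0.829513)(-0.960450)(13) − (-0.829513)(-0.278453)(102) + (0.558488)(350) = 161.55 m.
1° of latitude spans 3600 × 30.90 = 111240 m, so Δφ = 161.55 / 111240 × 3600 = 5.228″.

Δφ = 5.2″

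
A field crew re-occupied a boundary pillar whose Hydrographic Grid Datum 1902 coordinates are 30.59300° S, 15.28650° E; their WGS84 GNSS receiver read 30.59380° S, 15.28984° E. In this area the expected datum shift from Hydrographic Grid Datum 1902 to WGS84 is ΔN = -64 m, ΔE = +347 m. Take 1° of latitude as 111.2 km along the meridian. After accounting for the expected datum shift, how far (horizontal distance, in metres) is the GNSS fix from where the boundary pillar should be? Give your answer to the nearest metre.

Observed coordinate differences: Δφ = -0.00080°, Δλ = +0.00334°.
Converting to metres (1° lat = 111200 m, cos φ = 0.860804): observed ΔN = -89.0 m, observed ΔE = 319.7 m.
Subtracting the expected shift leaves a residual of -89.0 − (-64) = -25.0 m north and 319.7 − (347) = -27.3 m east.
Residual distance = √((-25.0)² + (-27.3)²) = 37.0 m.

37 m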